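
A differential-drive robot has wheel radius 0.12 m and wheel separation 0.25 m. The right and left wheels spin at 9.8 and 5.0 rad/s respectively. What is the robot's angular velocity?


vR = r*wR = 0.12*9.8 = 1.176 m/s
vL = r*wL = 0.12*5.0 = 0.6 m/s
v = (vR+vL)/2 = 0.888 m/s
omega = (vR-vL)/L = 2.304 rad/s
angular velocity = 2.304 rad/s


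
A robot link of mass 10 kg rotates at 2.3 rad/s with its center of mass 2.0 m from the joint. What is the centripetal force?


F = m * omega^2 * r
= 10 * 2.3^2 * 2.0
= 10 * 5.29 * 2.0
= 105.8 N


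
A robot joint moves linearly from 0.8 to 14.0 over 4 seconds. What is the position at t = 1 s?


s = t/T = 1/4 = 0.25
p(t) = p0 + (pf-p0)*s
= 0.8 + (14.0 - 0.8) * 0.25
= 4.1


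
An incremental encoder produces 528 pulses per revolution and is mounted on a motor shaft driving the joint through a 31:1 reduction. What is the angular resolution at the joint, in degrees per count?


counts per rev = 528
effective counts at joint = 528 * 31 = 16368
resolution = 360 / 16368
= 0.022 deg/count


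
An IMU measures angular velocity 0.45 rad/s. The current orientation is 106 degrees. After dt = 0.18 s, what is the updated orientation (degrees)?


delta_theta = w * dt = 0.45 * 0.18 = 0.081 rad
= 4.641 deg
theta_new = 106 + 4.641 = 110.641 deg


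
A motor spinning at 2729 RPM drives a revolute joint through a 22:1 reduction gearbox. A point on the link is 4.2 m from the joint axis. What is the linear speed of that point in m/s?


omega_motor = 2729 * 2*pi/60 = 285.7802 rad/s
omega_joint = omega_motor / 22 = 12.99 rad/s
v = omega_joint * r = 12.99 * 4.2
= 54.558 m/s


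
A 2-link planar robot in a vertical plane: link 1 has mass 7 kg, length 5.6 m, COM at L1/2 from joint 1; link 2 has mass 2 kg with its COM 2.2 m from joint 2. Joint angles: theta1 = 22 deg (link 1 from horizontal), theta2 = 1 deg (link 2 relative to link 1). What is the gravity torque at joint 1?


Horizontal distance from joint 1 to link-1 COM:
  x_c1 = (L1/2)*cos(t1) = 2.8 * 0.9272 = 2.5961 m
Horizontal distance from joint 1 to link-2 COM:
  x_c2 = L1*cos(t1) + Lc2*cos(t1+t2)
       = 5.6*0.9272 + 2.2*0.9205 = 7.2173 m
tau1 = m1*g*x_c1 + m2*g*x_c2
     = 7*9.81*2.5961 + 2*9.81*7.2173
     = 178.2752 + 141.6042
     = 319.8794 Nm


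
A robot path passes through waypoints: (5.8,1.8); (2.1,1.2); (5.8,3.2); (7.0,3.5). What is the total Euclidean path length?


Segment lengths:
  seg1 = sqrt((-3.7)^2 + (-0.6)^2) = 3.7483
  seg2 = sqrt((3.7)^2 + (2.0)^2) = 4.2059
  seg3 = sqrt((1.2)^2 + (0.3)^2) = 1.2369
Total = 9.1912


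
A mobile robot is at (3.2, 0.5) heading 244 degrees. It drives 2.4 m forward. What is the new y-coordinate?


y_new = y0 + d*sin(theta)
= 0.5 + 2.4*sin(244)
= 0.5 + -2.1571
= -1.6571


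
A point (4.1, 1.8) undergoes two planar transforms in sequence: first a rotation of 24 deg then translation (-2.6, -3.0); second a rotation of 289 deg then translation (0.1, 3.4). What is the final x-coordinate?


After transform 1:
x1 = cos(24)*4.1 - sin(24)*1.8 + -2.6 = 0.4134
y1 = sin(24)*4.1 + cos(24)*1.8 + -3.0 = 0.312
After transform 2:
x2 = cos(289)*0.4134 - sin(289)*0.312 + 0.1
= 0.5296


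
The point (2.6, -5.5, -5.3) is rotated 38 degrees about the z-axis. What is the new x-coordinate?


Rotation about z-axis: x' = x*cos(theta) - y*sin(theta)
= 2.6 * 0.788 - -5.5 * 0.6157
= 5.435


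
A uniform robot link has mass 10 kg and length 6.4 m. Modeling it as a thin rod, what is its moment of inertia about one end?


I = (1/3) * m * L^2
= (1/3) * 10 * 6.4^2
= 0.333333 * 10 * 40.96
= 136.5333 kg*m^2


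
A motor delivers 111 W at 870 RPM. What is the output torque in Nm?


omega = 870 * 2*pi/60 = 91.1062 rad/s
tau = P / omega = 111 / 91.1062
= 1.2184 Nm


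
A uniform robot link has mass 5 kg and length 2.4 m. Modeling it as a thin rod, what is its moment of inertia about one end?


I = (1/3) * m * L^2
= (1/3) * 5 * 2.4^2
= 0.333333 * 5 * 5.76
= 9.6 kg*m^2


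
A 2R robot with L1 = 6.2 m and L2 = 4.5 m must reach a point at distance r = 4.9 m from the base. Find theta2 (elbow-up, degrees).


cos(theta2) = (r^2 - L1^2 - L2^2) / (2*L1*L2)
cos(theta2) = (24.01 - 38.44 - 20.25) / 55.8
cos(theta2) = -0.621505
theta2 = 128.4261 degrees


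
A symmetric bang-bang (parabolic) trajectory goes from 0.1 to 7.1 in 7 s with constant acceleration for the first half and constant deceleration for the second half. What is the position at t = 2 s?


Symmetric rest-to-rest: each phase covers (pf-p0)/2 in time T/2. 0.5*a*(T/2)^2 = (pf-p0)/2 => a = 4*(pf-p0)/T^2
a = 4*(7.1-0.1)/7^2 = 0.5714
t = 2 is in the acceleration phase (t <= T/2).
p = p0 + 0.5*a*t^2 = 0.1 + 0.5*0.5714*2^2
= 1.2429


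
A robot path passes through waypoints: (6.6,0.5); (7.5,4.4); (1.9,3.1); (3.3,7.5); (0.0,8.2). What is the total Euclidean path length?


Segment lengths:
  seg1 = sqrt((0.9)^2 + (3.9)^2) = 4.0025
  seg2 = sqrt((-5.6)^2 + (-1.3)^2) = 5.7489
  seg3 = sqrt((1.4)^2 + (4.4)^2) = 4.6174
  seg4 = sqrt((-3.3)^2 + (0.7)^2) = 3.3734
Total = 17.7422


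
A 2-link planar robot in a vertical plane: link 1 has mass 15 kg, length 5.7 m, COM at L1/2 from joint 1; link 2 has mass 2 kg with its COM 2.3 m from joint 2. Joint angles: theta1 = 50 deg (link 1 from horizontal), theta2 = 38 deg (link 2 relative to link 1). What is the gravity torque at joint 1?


Horizontal distance from joint 1 to link-1 COM:
  x_c1 = (L1/2)*cos(t1) = 2.85 * 0.6428 = 1.8319 m
Horizontal distance from joint 1 to link-2 COM:
  x_c2 = L1*cos(t1) + Lc2*cos(t1+t2)
       = 5.7*0.6428 + 2.3*0.0349 = 3.7442 m
tau1 = m1*g*x_c1 + m2*g*x_c2
     = 15*9.81*1.8319 + 2*9.81*3.7442
     = 269.5707 + 73.4604
     = 343.031 Nm


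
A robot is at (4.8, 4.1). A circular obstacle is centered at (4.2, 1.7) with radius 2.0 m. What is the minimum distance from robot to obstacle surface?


center_dist = sqrt((4.8-4.2)^2 + (4.1-1.7)^2)
= sqrt(0.36 + 5.76)
= 2.4739
min_dist = center_dist - radius = 2.4739 - 2.0 = 0.4739 m


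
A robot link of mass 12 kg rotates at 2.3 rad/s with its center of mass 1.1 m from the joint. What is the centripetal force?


F = m * omega^2 * r
= 12 * 2.3^2 * 1.1
= 12 * 5.29 * 1.1
= 69.828 N


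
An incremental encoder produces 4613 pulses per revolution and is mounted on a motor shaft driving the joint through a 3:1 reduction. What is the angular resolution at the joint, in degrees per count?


counts per rev = 4613
effective counts at joint = 4613 * 3 = 13839
resolution = 360 / 13839
= 0.026 deg/count


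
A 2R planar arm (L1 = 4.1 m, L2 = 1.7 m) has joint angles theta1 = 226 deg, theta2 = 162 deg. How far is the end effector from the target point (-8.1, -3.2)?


End effector via forward kinematics:
x = L1*cos(t1) + L2*cos(t1+t2) = -1.3471
y = L1*sin(t1) + L2*sin(t1+t2) = -2.1512
Distance to target:
d = sqrt((-8.1 - -1.3471)^2 + (-3.2 - -2.1512)^2)
= sqrt(45.6018 + 1.1)
= 6.8339 m


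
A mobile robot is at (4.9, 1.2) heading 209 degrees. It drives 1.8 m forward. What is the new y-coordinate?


y_new = y0 + d*sin(theta)
= 1.2 + 1.8*sin(209)
= 1.2 + -0.8727
= 0.3273


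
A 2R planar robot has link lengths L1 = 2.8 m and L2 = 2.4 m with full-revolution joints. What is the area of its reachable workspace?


r_max = L1 + L2 = 5.2 m
r_min = |L1 - L2| = 0.4 m
Area = pi*(r_max^2 - r_min^2)
= pi*(27.04 - 0.16)
= pi * 26.88
= 84.446 m^2


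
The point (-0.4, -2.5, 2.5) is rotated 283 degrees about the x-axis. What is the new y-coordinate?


Rotation about x-axis: y' = y*cos(theta) - z*sin(theta)
= -2.5 * 0.225 - 2.5 * -0.9744
= 1.8735


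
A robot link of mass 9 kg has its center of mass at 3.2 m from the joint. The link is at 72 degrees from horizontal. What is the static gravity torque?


tau = m*g*L*cos(angle)
= 9 * 9.81 * 3.2 * cos(72 deg)
= 9 * 9.81 * 3.2 * 0.309
= 87.306 Nm


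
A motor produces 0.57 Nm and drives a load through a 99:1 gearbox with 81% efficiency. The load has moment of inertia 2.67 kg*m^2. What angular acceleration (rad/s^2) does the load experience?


tau_out = tau_motor * N * eta
= 0.57 * 99 * 0.81 = 45.7083 Nm
alpha = tau_out / I = 45.7083 / 2.67
= 17.1192 rad/s^2


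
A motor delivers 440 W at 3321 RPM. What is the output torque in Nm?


omega = 3321 * 2*pi/60 = 347.7743 rad/s
tau = P / omega = 440 / 347.7743
= 1.2652 Nm


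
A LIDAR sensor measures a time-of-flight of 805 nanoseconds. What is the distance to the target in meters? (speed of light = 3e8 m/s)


tof = 805 ns = 8.05e-07 s
dist = c * tof / 2
= 3e8 * 8.05e-07 / 2
= 120.75 m


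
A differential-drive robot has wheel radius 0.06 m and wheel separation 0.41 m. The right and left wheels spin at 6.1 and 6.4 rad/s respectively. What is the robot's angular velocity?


vR = r*wR = 0.06*6.1 = 0.366 m/s
vL = r*wL = 0.06*6.4 = 0.384 m/s
v = (vR+vL)/2 = 0.375 m/s
omega = (vR-vL)/L = -0.0439 rad/s
angular velocity = -0.0439 rad/s


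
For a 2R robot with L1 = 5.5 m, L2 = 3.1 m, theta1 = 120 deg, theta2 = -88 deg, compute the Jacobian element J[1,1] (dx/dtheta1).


J[1,1] = -L1*sin(t1) - L2*sin(t1+t2)
= -5.5*sin(120) - 3.1*sin(32)
= -6.4059


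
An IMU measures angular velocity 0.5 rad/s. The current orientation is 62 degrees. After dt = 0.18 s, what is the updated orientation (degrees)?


delta_theta = w * dt = 0.5 * 0.18 = 0.09 rad
= 5.1566 deg
theta_new = 62 + 5.1566 = 67.1566 deg


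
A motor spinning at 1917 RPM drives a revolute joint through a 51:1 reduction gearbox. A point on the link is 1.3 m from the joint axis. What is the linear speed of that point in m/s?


omega_motor = 1917 * 2*pi/60 = 200.7478 rad/s
omega_joint = omega_motor / 51 = 3.9362 rad/s
v = omega_joint * r = 3.9362 * 1.3
= 5.1171 m/s


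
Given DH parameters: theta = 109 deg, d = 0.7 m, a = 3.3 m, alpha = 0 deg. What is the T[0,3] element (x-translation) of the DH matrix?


T[0,3] = a * cos(theta)
= 3.3 * cos(109 deg)
= 3.3 * -0.3256
= -1.0744


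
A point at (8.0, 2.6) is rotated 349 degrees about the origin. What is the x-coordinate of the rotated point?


x' = x*cos(theta) - y*sin(theta)
cos(349 deg) = 0.9816, sin(349 deg) = -0.1908
x' = 8.0 * 0.9816 - 2.6 * -0.1908
= 7.853 - -0.4961
= 8.3491


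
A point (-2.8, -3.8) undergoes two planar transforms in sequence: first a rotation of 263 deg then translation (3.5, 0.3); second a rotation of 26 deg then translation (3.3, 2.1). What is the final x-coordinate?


After transform 1:
x1 = cos(263)*-2.8 - sin(263)*-3.8 + 3.5 = 0.0696
y1 = sin(263)*-2.8 + cos(263)*-3.8 + 0.3 = 3.5422
After transform 2:
x2 = cos(26)*0.0696 - sin(26)*3.5422 + 3.3
= 1.8097


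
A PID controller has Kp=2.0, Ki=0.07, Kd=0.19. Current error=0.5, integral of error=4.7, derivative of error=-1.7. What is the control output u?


u = Kp*e + Ki*int(e) + Kd*de/dt
= 2.0*0.5 + 0.07*4.7 + 0.19*(-1.7)
= 1.0 + 0.329 + -0.323
= 1.006


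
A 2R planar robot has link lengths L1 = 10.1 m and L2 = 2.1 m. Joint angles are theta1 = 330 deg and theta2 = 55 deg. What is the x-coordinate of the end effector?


Convert angles to radians: theta1 = 5.7596, theta2 = 0.9599
x = L1*cos(theta1) + L2*cos(theta1+theta2)
x = 8.7469 + 1.9032
x = 10.6501


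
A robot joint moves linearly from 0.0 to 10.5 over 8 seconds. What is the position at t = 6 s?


s = t/T = 6/8 = 0.75
p(t) = p0 + (pf-p0)*s
= 0.0 + (10.5 - 0.0) * 0.75
= 7.875


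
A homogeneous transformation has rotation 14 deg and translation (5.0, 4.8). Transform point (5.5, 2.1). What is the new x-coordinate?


x' = cos(theta)*px - sin(theta)*py + tx
= 0.9703*5.5 - 0.2419*2.1 + 5.0
= 9.8286


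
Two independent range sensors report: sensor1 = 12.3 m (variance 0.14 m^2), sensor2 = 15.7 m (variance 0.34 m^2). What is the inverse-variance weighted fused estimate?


w1 = (1/var1) / (1/var1 + 1/var2)
   = 7.1429 / (7.1429 + 2.9412) = 0.7083
w2 = 1 - w1 = 0.2917
fused = w1*s1 + w2*s2 = 8.7125 + 4.5792
= 13.2917 m


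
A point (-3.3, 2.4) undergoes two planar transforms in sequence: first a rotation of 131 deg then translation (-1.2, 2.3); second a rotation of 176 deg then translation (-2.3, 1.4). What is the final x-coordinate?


After transform 1:
x1 = cos(131)*-3.3 - sin(131)*2.4 + -1.2 = -0.8463
y1 = sin(131)*-3.3 + cos(131)*2.4 + 2.3 = -1.7651
After transform 2:
x2 = cos(176)*-0.8463 - sin(176)*-1.7651 + -2.3
= -1.3326


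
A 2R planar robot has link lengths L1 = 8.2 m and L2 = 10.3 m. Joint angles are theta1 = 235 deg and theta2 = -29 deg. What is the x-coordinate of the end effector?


Convert angles to radians: theta1 = 4.1015, theta2 = -0.5061
x = L1*cos(theta1) + L2*cos(theta1+theta2)
x = -4.7033 + -9.2576
x = -13.9609


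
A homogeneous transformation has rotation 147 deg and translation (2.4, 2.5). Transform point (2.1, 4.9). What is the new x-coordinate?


x' = cos(theta)*px - sin(theta)*py + tx
= -0.8387*2.1 - 0.5446*4.9 + 2.4
= -2.0299


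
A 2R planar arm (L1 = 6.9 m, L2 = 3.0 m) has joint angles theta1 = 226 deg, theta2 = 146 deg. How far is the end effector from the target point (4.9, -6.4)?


End effector via forward kinematics:
x = L1*cos(t1) + L2*cos(t1+t2) = -1.8587
y = L1*sin(t1) + L2*sin(t1+t2) = -4.3397
Distance to target:
d = sqrt((4.9 - -1.8587)^2 + (-6.4 - -4.3397)^2)
= sqrt(45.68 + 4.2448)
= 7.0657 m


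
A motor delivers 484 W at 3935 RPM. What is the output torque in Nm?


omega = 3935 * 2*pi/60 = 412.0722 rad/s
tau = P / omega = 484 / 412.0722
= 1.1746 Nm


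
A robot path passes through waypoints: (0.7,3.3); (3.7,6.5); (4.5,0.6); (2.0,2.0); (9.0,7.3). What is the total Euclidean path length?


Segment lengths:
  seg1 = sqrt((3.0)^2 + (3.2)^2) = 4.3863
  seg2 = sqrt((0.8)^2 + (-5.9)^2) = 5.954
  seg3 = sqrt((-2.5)^2 + (1.4)^2) = 2.8653
  seg4 = sqrt((7.0)^2 + (5.3)^2) = 8.7801
Total = 21.9857


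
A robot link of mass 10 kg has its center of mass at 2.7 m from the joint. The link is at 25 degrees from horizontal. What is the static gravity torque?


tau = m*g*L*cos(angle)
= 10 * 9.81 * 2.7 * cos(25 deg)
= 10 * 9.81 * 2.7 * 0.9063
= 240.0537 Nm


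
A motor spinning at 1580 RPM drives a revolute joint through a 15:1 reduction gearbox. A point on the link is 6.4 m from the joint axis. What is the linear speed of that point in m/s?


omega_motor = 1580 * 2*pi/60 = 165.4572 rad/s
omega_joint = omega_motor / 15 = 11.0305 rad/s
v = omega_joint * r = 11.0305 * 6.4
= 70.5951 m/s


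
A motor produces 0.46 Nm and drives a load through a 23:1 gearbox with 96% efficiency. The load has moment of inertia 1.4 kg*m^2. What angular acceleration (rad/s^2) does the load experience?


tau_out = tau_motor * N * eta
= 0.46 * 23 * 0.96 = 10.1568 Nm
alpha = tau_out / I = 10.1568 / 1.4
= 7.2549 rad/s^2


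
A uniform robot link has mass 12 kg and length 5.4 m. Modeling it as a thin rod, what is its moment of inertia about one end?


I = (1/3) * m * L^2
= (1/3) * 12 * 5.4^2
= 0.333333 * 12 * 29.16
= 116.64 kg*m^2


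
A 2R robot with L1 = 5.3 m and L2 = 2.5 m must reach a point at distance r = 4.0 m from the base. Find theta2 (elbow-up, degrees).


cos(theta2) = (r^2 - L1^2 - L2^2) / (2*L1*L2)
cos(theta2) = (16.0 - 28.09 - 6.25) / 26.5
cos(theta2) = -0.692075
theta2 = 133.7946 degrees


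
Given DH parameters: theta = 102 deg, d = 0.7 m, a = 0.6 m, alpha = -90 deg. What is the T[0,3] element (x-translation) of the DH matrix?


T[0,3] = a * cos(theta)
= 0.6 * cos(102 deg)
= 0.6 * -0.2079
= -0.1247


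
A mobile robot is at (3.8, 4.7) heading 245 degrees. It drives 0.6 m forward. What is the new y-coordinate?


y_new = y0 + d*sin(theta)
= 4.7 + 0.6*sin(245)
= 4.7 + -0.5438
= 4.1562


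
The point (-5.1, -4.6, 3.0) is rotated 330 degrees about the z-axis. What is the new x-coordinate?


Rotation about z-axis: x' = x*cos(theta) - y*sin(theta)
= -5.1 * 0.866 - -4.6 * -0.5
= -6.7167


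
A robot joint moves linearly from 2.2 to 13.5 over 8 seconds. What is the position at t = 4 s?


s = t/T = 4/8 = 0.5
p(t) = p0 + (pf-p0)*s
= 2.2 + (13.5 - 2.2) * 0.5
= 7.85


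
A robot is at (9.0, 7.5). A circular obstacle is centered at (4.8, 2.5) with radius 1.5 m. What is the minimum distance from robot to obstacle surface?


center_dist = sqrt((9.0-4.8)^2 + (7.5-2.5)^2)
= sqrt(17.64 + 25.0)
= 6.5299
min_dist = center_dist - radius = 6.5299 - 1.5 = 5.0299 m


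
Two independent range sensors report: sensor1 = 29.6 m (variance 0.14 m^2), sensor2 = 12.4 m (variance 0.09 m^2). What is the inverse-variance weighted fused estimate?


w1 = (1/var1) / (1/var1 + 1/var2)
   = 7.1429 / (7.1429 + 11.1111) = 0.3913
w2 = 1 - w1 = 0.6087
fused = w1*s1 + w2*s2 = 11.5826 + 7.5478
= 19.1304 m


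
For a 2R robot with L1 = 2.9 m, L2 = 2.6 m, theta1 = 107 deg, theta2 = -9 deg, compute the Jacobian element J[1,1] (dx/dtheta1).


J[1,1] = -L1*sin(t1) - L2*sin(t1+t2)
= -2.9*sin(107) - 2.6*sin(98)
= -5.348


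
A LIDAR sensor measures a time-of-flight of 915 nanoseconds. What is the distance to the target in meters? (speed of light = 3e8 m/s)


tof = 915 ns = 9.15e-07 s
dist = c * tof / 2
= 3e8 * 9.15e-07 / 2
= 137.25 m


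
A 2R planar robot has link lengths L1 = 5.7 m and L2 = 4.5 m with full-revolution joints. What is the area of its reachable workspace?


r_max = L1 + L2 = 10.2 m
r_min = |L1 - L2| = 1.2 m
Area = pi*(r_max^2 - r_min^2)
= pi*(104.04 - 1.44)
= pi * 102.6
= 322.3274 m^2


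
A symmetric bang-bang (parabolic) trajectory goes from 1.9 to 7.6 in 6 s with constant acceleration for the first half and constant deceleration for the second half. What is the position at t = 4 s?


Symmetric rest-to-rest: each phase covers (pf-p0)/2 in time T/2. 0.5*a*(T/2)^2 = (pf-p0)/2 => a = 4*(pf-p0)/T^2
a = 4*(7.6-1.9)/6^2 = 0.6333
t = 4 is in the deceleration phase (t > T/2).
p = pf - 0.5*a*(T-t)^2 = 7.6 - 0.5*0.6333*2^2
= 6.3333


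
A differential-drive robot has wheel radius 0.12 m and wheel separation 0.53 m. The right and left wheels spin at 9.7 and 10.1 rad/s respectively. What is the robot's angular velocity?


vR = r*wR = 0.12*9.7 = 1.164 m/s
vL = r*wL = 0.12*10.1 = 1.212 m/s
v = (vR+vL)/2 = 1.188 m/s
omega = (vR-vL)/L = -0.0906 rad/s
angular velocity = -0.0906 rad/s


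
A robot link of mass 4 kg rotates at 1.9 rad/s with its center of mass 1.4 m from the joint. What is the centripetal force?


F = m * omega^2 * r
= 4 * 1.9^2 * 1.4
= 4 * 3.61 * 1.4
= 20.216 N


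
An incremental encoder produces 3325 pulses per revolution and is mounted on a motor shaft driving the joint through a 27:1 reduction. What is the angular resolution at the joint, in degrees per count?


counts per rev = 3325
effective counts at joint = 3325 * 27 = 89775
resolution = 360 / 89775
= 0.004 deg/count


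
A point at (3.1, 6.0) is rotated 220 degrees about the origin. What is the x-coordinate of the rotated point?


x' = x*cos(theta) - y*sin(theta)
cos(220 deg) = -0.766, sin(220 deg) = -0.6428
x' = 3.1 * -0.766 - 6.0 * -0.6428
= -2.3747 - -3.8567
= 1.482


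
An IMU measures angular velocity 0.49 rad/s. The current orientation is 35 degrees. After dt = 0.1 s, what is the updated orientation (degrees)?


delta_theta = w * dt = 0.49 * 0.1 = 0.049 rad
= 2.8075 deg
theta_new = 35 + 2.8075 = 37.8075 deg


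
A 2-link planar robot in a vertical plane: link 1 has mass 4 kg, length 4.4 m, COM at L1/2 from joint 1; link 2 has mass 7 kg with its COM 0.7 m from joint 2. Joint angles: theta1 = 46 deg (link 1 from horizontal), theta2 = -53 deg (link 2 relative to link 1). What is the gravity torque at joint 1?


Horizontal distance from joint 1 to link-1 COM:
  x_c1 = (L1/2)*cos(t1) = 2.2 * 0.6947 = 1.5282 m
Horizontal distance from joint 1 to link-2 COM:
  x_c2 = L1*cos(t1) + Lc2*cos(t1+t2)
       = 4.4*0.6947 + 0.7*0.9925 = 3.7513 m
tau1 = m1*g*x_c1 + m2*g*x_c2
     = 4*9.81*1.5282 + 7*9.81*3.7513
     = 59.9685 + 257.6003
     = 317.5688 Nm


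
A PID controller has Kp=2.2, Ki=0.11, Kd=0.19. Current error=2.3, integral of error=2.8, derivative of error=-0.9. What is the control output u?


u = Kp*e + Ki*int(e) + Kd*de/dt
= 2.2*2.3 + 0.11*2.8 + 0.19*(-0.9)
= 5.06 + 0.308 + -0.171
= 5.197


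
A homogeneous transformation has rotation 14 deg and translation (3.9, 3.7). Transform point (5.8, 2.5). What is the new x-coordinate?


x' = cos(theta)*px - sin(theta)*py + tx
= 0.9703*5.8 - 0.2419*2.5 + 3.9
= 8.9229


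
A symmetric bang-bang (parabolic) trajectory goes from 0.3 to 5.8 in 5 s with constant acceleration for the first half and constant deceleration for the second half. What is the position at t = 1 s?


Symmetric rest-to-rest: each phase covers (pf-p0)/2 in time T/2. 0.5*a*(T/2)^2 = (pf-p0)/2 => a = 4*(pf-p0)/T^2
a = 4*(5.8-0.3)/5^2 = 0.88
t = 1 is in the acceleration phase (t <= T/2).
p = p0 + 0.5*a*t^2 = 0.3 + 0.5*0.88*1^2
= 0.74


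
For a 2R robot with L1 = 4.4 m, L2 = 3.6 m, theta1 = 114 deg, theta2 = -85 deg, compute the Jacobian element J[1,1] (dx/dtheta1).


J[1,1] = -L1*sin(t1) - L2*sin(t1+t2)
= -4.4*sin(114) - 3.6*sin(29)
= -5.7649


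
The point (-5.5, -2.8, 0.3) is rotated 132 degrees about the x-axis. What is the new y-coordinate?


Rotation about x-axis: y' = y*cos(theta) - z*sin(theta)
= -2.8 * -0.6691 - 0.3 * 0.7431
= 1.6506


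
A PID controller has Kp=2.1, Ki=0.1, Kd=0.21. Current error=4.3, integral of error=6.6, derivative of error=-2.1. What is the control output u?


u = Kp*e + Ki*int(e) + Kd*de/dt
= 2.1*4.3 + 0.1*6.6 + 0.21*(-2.1)
= 9.03 + 0.66 + -0.441
= 9.249


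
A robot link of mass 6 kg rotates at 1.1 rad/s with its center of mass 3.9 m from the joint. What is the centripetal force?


F = m * omega^2 * r
= 6 * 1.1^2 * 3.9
= 6 * 1.21 * 3.9
= 28.314 N


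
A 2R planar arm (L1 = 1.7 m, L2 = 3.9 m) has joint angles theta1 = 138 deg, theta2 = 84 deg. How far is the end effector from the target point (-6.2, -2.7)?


End effector via forward kinematics:
x = L1*cos(t1) + L2*cos(t1+t2) = -4.1616
y = L1*sin(t1) + L2*sin(t1+t2) = -1.4721
Distance to target:
d = sqrt((-6.2 - -4.1616)^2 + (-2.7 - -1.4721)^2)
= sqrt(4.155 + 1.5078)
= 2.3797 m


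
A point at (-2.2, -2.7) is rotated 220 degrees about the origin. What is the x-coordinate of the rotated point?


x' = x*cos(theta) - y*sin(theta)
cos(220 deg) = -0.766, sin(220 deg) = -0.6428
x' = -2.2 * -0.766 - -2.7 * -0.6428
= 1.6853 - 1.7355
= -0.0502


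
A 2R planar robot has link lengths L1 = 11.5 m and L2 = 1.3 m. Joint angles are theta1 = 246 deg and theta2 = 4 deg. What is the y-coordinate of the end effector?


Convert angles to radians: theta1 = 4.2935, theta2 = 0.0698
y = L1*sin(theta1) + L2*sin(theta1+theta2)
y = -10.5058 + -1.2216
y = -11.7274


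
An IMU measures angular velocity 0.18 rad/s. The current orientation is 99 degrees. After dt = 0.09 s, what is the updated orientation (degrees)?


delta_theta = w * dt = 0.18 * 0.09 = 0.0162 rad
= 0.9282 deg
theta_new = 99 + 0.9282 = 99.9282 deg


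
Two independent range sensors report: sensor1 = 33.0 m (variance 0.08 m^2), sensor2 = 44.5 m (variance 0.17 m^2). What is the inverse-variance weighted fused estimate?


w1 = (1/var1) / (1/var1 + 1/var2)
   = 12.5 / (12.5 + 5.8824) = 0.68
w2 = 1 - w1 = 0.32
fused = w1*s1 + w2*s2 = 22.44 + 14.24
= 36.68 m


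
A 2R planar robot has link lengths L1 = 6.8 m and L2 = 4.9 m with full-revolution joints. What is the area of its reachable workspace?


r_max = L1 + L2 = 11.7 m
r_min = |L1 - L2| = 1.9 m
Area = pi*(r_max^2 - r_min^2)
= pi*(136.89 - 3.61)
= pi * 133.28
= 418.7115 m^2


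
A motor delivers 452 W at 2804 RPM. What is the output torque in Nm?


omega = 2804 * 2*pi/60 = 293.6342 rad/s
tau = P / omega = 452 / 293.6342
= 1.5393 Nm


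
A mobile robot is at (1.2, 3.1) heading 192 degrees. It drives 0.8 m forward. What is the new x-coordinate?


x_new = x0 + d*cos(theta)
= 1.2 + 0.8*cos(192)
= 1.2 + -0.7825
= 0.4175


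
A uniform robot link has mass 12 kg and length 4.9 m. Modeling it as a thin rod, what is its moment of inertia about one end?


I = (1/3) * m * L^2
= (1/3) * 12 * 4.9^2
= 0.333333 * 12 * 24.01
= 96.04 kg*m^2


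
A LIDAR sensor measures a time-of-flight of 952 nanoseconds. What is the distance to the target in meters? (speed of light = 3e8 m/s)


tof = 952 ns = 9.52e-07 s
dist = c * tof / 2
= 3e8 * 9.52e-07 / 2
= 142.8 m


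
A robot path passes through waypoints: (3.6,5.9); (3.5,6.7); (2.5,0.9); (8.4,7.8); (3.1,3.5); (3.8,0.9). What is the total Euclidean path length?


Segment lengths:
  seg1 = sqrt((-0.1)^2 + (0.8)^2) = 0.8062
  seg2 = sqrt((-1.0)^2 + (-5.8)^2) = 5.8856
  seg3 = sqrt((5.9)^2 + (6.9)^2) = 9.0785
  seg4 = sqrt((-5.3)^2 + (-4.3)^2) = 6.825
  seg5 = sqrt((0.7)^2 + (-2.6)^2) = 2.6926
Total = 25.2879


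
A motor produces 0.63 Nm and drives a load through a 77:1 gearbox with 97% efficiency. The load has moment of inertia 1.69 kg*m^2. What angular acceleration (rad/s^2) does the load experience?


tau_out = tau_motor * N * eta
= 0.63 * 77 * 0.97 = 47.0547 Nm
alpha = tau_out / I = 47.0547 / 1.69
= 27.843 rad/s^2


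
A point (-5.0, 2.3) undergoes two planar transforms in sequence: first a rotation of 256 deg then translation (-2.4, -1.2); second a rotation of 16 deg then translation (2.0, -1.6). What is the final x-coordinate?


After transform 1:
x1 = cos(256)*-5.0 - sin(256)*2.3 + -2.4 = 1.0413
y1 = sin(256)*-5.0 + cos(256)*2.3 + -1.2 = 3.0951
After transform 2:
x2 = cos(16)*1.0413 - sin(16)*3.0951 + 2.0
= 2.1478


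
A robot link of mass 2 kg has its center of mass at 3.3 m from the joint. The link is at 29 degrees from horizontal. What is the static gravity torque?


tau = m*g*L*cos(angle)
= 2 * 9.81 * 3.3 * cos(29 deg)
= 2 * 9.81 * 3.3 * 0.8746
= 56.6281 Nm


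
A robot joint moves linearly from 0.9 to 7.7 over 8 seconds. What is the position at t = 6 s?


s = t/T = 6/8 = 0.75
p(t) = p0 + (pf-p0)*s
= 0.9 + (7.7 - 0.9) * 0.75
= 6.0


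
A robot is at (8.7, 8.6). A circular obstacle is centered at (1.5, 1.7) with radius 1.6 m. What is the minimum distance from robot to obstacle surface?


center_dist = sqrt((8.7-1.5)^2 + (8.6-1.7)^2)
= sqrt(51.84 + 47.61)
= 9.9725
min_dist = center_dist - radius = 9.9725 - 1.6 = 8.3725 m


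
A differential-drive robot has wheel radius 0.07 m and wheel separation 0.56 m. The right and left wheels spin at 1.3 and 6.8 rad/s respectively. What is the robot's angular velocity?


vR = r*wR = 0.07*1.3 = 0.091 m/s
vL = r*wL = 0.07*6.8 = 0.476 m/s
v = (vR+vL)/2 = 0.2835 m/s
omega = (vR-vL)/L = -0.6875 rad/s
angular velocity = -0.6875 rad/s


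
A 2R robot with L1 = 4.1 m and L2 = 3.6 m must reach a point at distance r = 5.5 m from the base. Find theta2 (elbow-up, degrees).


cos(theta2) = (r^2 - L1^2 - L2^2) / (2*L1*L2)
cos(theta2) = (30.25 - 16.81 - 12.96) / 29.52
cos(theta2) = 0.01626
theta2 = 89.0683 degrees


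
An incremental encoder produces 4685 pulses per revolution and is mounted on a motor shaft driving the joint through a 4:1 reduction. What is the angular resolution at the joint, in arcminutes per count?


counts per rev = 4685
effective counts at joint = 4685 * 4 = 18740
resolution = 360*60 / 18740
= 1.1526 arcmin/count


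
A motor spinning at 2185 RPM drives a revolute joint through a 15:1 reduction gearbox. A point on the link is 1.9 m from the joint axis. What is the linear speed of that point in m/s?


omega_motor = 2185 * 2*pi/60 = 228.8127 rad/s
omega_joint = omega_motor / 15 = 15.2542 rad/s
v = omega_joint * r = 15.2542 * 1.9
= 28.9829 m/s


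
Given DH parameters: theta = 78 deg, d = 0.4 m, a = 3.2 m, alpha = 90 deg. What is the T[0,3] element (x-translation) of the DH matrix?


T[0,3] = a * cos(theta)
= 3.2 * cos(78 deg)
= 3.2 * 0.2079
= 0.6653


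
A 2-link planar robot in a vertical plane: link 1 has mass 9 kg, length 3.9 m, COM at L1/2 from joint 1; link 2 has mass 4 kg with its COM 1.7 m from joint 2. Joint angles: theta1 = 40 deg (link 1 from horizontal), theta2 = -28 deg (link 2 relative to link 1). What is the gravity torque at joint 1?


Horizontal distance from joint 1 to link-1 COM:
  x_c1 = (L1/2)*cos(t1) = 1.95 * 0.766 = 1.4938 m
Horizontal distance from joint 1 to link-2 COM:
  x_c2 = L1*cos(t1) + Lc2*cos(t1+t2)
       = 3.9*0.766 + 1.7*0.9781 = 4.6504 m
tau1 = m1*g*x_c1 + m2*g*x_c2
     = 9*9.81*1.4938 + 4*9.81*4.6504
     = 131.8864 + 182.4826
     = 314.3691 Nm


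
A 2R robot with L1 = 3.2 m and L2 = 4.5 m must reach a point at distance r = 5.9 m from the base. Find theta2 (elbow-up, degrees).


cos(theta2) = (r^2 - L1^2 - L2^2) / (2*L1*L2)
cos(theta2) = (34.81 - 10.24 - 20.25) / 28.8
cos(theta2) = 0.15
theta2 = 81.3731 degrees


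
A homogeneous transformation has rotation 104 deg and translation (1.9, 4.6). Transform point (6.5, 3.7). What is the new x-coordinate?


x' = cos(theta)*px - sin(theta)*py + tx
= -0.2419*6.5 - 0.9703*3.7 + 1.9
= -3.2626


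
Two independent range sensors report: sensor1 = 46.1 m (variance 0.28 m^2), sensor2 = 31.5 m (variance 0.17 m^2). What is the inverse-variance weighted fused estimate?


w1 = (1/var1) / (1/var1 + 1/var2)
   = 3.5714 / (3.5714 + 5.8824) = 0.3778
w2 = 1 - w1 = 0.6222
fused = w1*s1 + w2*s2 = 17.4156 + 19.6
= 37.0156 m


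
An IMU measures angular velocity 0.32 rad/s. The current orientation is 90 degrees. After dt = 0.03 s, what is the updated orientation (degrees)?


delta_theta = w * dt = 0.32 * 0.03 = 0.0096 rad
= 0.55 deg
theta_new = 90 + 0.55 = 90.55 deg


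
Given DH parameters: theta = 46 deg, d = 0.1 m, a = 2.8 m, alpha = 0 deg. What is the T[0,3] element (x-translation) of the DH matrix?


T[0,3] = a * cos(theta)
= 2.8 * cos(46 deg)
= 2.8 * 0.6947
= 1.945


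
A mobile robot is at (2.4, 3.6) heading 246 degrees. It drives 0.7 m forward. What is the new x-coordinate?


x_new = x0 + d*cos(theta)
= 2.4 + 0.7*cos(246)
= 2.4 + -0.2847
= 2.1153


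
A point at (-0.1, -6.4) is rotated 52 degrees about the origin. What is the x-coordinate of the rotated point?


x' = x*cos(theta) - y*sin(theta)
cos(52 deg) = 0.6157, sin(52 deg) = 0.788
x' = -0.1 * 0.6157 - -6.4 * 0.788
= -0.0616 - -5.0433
= 4.9817


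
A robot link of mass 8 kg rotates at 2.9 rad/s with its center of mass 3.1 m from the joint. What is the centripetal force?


F = m * omega^2 * r
= 8 * 2.9^2 * 3.1
= 8 * 8.41 * 3.1
= 208.568 N


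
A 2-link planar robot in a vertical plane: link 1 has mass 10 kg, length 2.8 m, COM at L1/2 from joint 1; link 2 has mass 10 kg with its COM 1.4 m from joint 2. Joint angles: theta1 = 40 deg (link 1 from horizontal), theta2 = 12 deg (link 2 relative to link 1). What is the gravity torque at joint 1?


Horizontal distance from joint 1 to link-1 COM:
  x_c1 = (L1/2)*cos(t1) = 1.4 * 0.766 = 1.0725 m
Horizontal distance from joint 1 to link-2 COM:
  x_c2 = L1*cos(t1) + Lc2*cos(t1+t2)
       = 2.8*0.766 + 1.4*0.6157 = 3.0069 m
tau1 = m1*g*x_c1 + m2*g*x_c2
     = 10*9.81*1.0725 + 10*9.81*3.0069
     = 105.2085 + 294.972
     = 400.1806 Nm


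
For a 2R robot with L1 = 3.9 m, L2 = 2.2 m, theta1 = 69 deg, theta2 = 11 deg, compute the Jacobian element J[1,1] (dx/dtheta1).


J[1,1] = -L1*sin(t1) - L2*sin(t1+t2)
= -3.9*sin(69) - 2.2*sin(80)
= -5.8075


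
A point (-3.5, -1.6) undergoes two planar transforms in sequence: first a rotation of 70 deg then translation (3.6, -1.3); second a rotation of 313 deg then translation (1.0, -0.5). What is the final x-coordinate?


After transform 1:
x1 = cos(70)*-3.5 - sin(70)*-1.6 + 3.6 = 3.9064
y1 = sin(70)*-3.5 + cos(70)*-1.6 + -1.3 = -5.1362
After transform 2:
x2 = cos(313)*3.9064 - sin(313)*-5.1362 + 1.0
= -0.0922


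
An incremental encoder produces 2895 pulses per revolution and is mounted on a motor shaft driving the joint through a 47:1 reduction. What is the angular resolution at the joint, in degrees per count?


counts per rev = 2895
effective counts at joint = 2895 * 47 = 136065
resolution = 360 / 136065
= 0.0026 deg/count


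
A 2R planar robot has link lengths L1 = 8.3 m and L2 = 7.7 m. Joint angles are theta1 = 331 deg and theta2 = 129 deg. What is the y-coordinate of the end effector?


Convert angles to radians: theta1 = 5.777, theta2 = 2.2515
y = L1*sin(theta1) + L2*sin(theta1+theta2)
y = -4.0239 + 7.583
y = 3.5591


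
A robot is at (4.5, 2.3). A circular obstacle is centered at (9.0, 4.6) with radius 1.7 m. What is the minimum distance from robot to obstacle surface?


center_dist = sqrt((4.5-9.0)^2 + (2.3-4.6)^2)
= sqrt(20.25 + 5.29)
= 5.0537
min_dist = center_dist - radius = 5.0537 - 1.7 = 3.3537 m


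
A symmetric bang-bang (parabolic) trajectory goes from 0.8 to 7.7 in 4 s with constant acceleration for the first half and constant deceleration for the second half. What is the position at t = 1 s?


Symmetric rest-to-rest: each phase covers (pf-p0)/2 in time T/2. 0.5*a*(T/2)^2 = (pf-p0)/2 => a = 4*(pf-p0)/T^2
a = 4*(7.7-0.8)/4^2 = 1.725
t = 1 is in the acceleration phase (t <= T/2).
p = p0 + 0.5*a*t^2 = 0.8 + 0.5*1.725*1^2
= 1.6625


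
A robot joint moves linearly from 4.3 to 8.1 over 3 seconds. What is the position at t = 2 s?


s = t/T = 2/3 = 0.6667
p(t) = p0 + (pf-p0)*s
= 4.3 + (8.1 - 4.3) * 0.6667
= 6.8333


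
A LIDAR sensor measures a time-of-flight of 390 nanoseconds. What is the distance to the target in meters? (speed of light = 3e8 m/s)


tof = 390 ns = 3.9e-07 s
dist = c * tof / 2
= 3e8 * 3.9e-07 / 2
= 58.5 m


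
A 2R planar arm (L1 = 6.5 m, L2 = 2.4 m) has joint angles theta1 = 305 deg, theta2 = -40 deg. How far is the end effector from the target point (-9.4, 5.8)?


End effector via forward kinematics:
x = L1*cos(t1) + L2*cos(t1+t2) = 3.5191
y = L1*sin(t1) + L2*sin(t1+t2) = -7.7154
Distance to target:
d = sqrt((-9.4 - 3.5191)^2 + (5.8 - -7.7154)^2)
= sqrt(166.9024 + 182.6648)
= 18.6967 m


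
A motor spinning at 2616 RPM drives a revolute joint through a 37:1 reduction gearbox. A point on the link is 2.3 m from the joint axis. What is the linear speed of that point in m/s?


omega_motor = 2616 * 2*pi/60 = 273.9469 rad/s
omega_joint = omega_motor / 37 = 7.404 rad/s
v = omega_joint * r = 7.404 * 2.3
= 17.0291 m/s


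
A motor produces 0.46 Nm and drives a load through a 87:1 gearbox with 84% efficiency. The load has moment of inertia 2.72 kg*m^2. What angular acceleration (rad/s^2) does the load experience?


tau_out = tau_motor * N * eta
= 0.46 * 87 * 0.84 = 33.6168 Nm
alpha = tau_out / I = 33.6168 / 2.72
= 12.3591 rad/s^2


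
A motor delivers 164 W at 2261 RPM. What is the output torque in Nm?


omega = 2261 * 2*pi/60 = 236.7714 rad/s
tau = P / omega = 164 / 236.7714
= 0.6927 Nm


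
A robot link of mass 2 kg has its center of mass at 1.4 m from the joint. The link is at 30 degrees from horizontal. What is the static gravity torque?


tau = m*g*L*cos(angle)
= 2 * 9.81 * 1.4 * cos(30 deg)
= 2 * 9.81 * 1.4 * 0.866
= 23.788 Nm


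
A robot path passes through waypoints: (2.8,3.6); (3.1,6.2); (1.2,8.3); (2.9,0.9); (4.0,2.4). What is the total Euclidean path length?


Segment lengths:
  seg1 = sqrt((0.3)^2 + (2.6)^2) = 2.6173
  seg2 = sqrt((-1.9)^2 + (2.1)^2) = 2.832
  seg3 = sqrt((1.7)^2 + (-7.4)^2) = 7.5928
  seg4 = sqrt((1.1)^2 + (1.5)^2) = 1.8601
Total = 14.9021


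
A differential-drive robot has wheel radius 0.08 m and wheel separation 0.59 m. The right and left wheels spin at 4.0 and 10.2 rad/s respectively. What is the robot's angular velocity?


vR = r*wR = 0.08*4.0 = 0.32 m/s
vL = r*wL = 0.08*10.2 = 0.816 m/s
v = (vR+vL)/2 = 0.568 m/s
omega = (vR-vL)/L = -0.8407 rad/s
angular velocity = -0.8407 rad/s


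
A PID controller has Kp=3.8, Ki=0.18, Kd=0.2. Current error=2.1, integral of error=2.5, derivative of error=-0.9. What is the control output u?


u = Kp*e + Ki*int(e) + Kd*de/dt
= 3.8*2.1 + 0.18*2.5 + 0.2*(-0.9)
= 7.98 + 0.45 + -0.18
= 8.25


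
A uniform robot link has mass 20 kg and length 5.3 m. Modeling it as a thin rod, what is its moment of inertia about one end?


I = (1/3) * m * L^2
= (1/3) * 20 * 5.3^2
= 0.333333 * 20 * 28.09
= 187.2667 kg*m^2


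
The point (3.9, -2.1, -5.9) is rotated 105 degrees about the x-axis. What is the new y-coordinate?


Rotation about x-axis: y' = y*cos(theta) - z*sin(theta)
= -2.1 * -0.2588 - -5.9 * 0.9659
= 6.2425


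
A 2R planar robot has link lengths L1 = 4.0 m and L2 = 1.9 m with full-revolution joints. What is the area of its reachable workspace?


r_max = L1 + L2 = 5.9 m
r_min = |L1 - L2| = 2.1 m
Area = pi*(r_max^2 - r_min^2)
= pi*(34.81 - 4.41)
= pi * 30.4
= 95.5044 m^2


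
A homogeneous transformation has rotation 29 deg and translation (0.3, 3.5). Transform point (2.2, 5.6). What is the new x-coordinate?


x' = cos(theta)*px - sin(theta)*py + tx
= 0.8746*2.2 - 0.4848*5.6 + 0.3
= -0.4908


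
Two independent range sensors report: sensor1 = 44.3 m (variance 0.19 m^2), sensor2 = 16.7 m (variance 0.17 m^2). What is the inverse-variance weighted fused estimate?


w1 = (1/var1) / (1/var1 + 1/var2)
   = 5.2632 / (5.2632 + 5.8824) = 0.4722
w2 = 1 - w1 = 0.5278
fused = w1*s1 + w2*s2 = 20.9194 + 8.8139
= 29.7333 m


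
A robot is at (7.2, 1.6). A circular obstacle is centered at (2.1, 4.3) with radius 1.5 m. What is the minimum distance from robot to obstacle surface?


center_dist = sqrt((7.2-2.1)^2 + (1.6-4.3)^2)
= sqrt(26.01 + 7.29)
= 5.7706
min_dist = center_dist - radius = 5.7706 - 1.5 = 4.2706 m


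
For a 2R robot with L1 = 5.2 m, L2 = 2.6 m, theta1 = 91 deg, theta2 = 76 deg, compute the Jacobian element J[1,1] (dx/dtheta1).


J[1,1] = -L1*sin(t1) - L2*sin(t1+t2)
= -5.2*sin(91) - 2.6*sin(167)
= -5.7841


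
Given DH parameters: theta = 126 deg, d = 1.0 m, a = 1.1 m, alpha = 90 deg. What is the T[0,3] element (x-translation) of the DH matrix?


T[0,3] = a * cos(theta)
= 1.1 * cos(126 deg)
= 1.1 * -0.5878
= -0.6466


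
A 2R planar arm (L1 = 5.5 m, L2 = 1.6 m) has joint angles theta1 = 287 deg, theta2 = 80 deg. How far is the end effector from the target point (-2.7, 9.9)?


End effector via forward kinematics:
x = L1*cos(t1) + L2*cos(t1+t2) = 3.1961
y = L1*sin(t1) + L2*sin(t1+t2) = -5.0647
Distance to target:
d = sqrt((-2.7 - 3.1961)^2 + (9.9 - -5.0647)^2)
= sqrt(34.7642 + 223.9418)
= 16.0843 m


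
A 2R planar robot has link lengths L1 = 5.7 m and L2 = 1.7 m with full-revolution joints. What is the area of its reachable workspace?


r_max = L1 + L2 = 7.4 m
r_min = |L1 - L2| = 4.0 m
Area = pi*(r_max^2 - r_min^2)
= pi*(54.76 - 16.0)
= pi * 38.76
= 121.7681 m^2


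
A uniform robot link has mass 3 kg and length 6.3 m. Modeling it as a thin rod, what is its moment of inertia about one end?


I = (1/3) * m * L^2
= (1/3) * 3 * 6.3^2
= 0.333333 * 3 * 39.69
= 39.69 kg*m^2


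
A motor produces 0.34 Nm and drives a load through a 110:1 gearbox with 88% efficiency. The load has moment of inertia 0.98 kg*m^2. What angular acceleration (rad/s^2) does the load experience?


tau_out = tau_motor * N * eta
= 0.34 * 110 * 0.88 = 32.912 Nm
alpha = tau_out / I = 32.912 / 0.98
= 33.5837 rad/s^2


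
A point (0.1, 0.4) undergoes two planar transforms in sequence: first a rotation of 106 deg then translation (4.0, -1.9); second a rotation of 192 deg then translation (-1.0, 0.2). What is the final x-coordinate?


After transform 1:
x1 = cos(106)*0.1 - sin(106)*0.4 + 4.0 = 3.5879
y1 = sin(106)*0.1 + cos(106)*0.4 + -1.9 = -1.9141
After transform 2:
x2 = cos(192)*3.5879 - sin(192)*-1.9141 + -1.0
= -4.9075


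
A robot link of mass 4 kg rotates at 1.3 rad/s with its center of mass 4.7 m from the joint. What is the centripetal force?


F = m * omega^2 * r
= 4 * 1.3^2 * 4.7
= 4 * 1.69 * 4.7
= 31.772 N


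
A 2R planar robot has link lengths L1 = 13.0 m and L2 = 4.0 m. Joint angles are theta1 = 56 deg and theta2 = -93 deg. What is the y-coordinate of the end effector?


Convert angles to radians: theta1 = 0.9774, theta2 = -1.6232
y = L1*sin(theta1) + L2*sin(theta1+theta2)
y = 10.7775 + -2.4073
y = 8.3702
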